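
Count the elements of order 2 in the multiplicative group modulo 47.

1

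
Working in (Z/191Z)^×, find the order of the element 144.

95

ord(144) | φ(191) = 191 − 1 = 190 = 2 · 5 · 19.
Divisors of 190: 1, 2, 5, 10, 19, 38, 95, 190.
Compute 144^d (mod 191) for the divisors d until we hit 1:
144^1 ≡ 144 (mod 191)
144^2 ≡ 108 (mod 191)
144^5 ≡ 153 (mod 191)
144^10 ≡ 107 (mod 191)
144^19 ≡ 49 (mod 191)
144^38 ≡ 109 (mod 191)
144^95 ≡ 1 (mod 191) ✓
The smallest such exponent is 95, so the order of 144 is 95.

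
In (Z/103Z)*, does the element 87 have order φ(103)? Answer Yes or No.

Yes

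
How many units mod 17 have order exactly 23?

φ(17) = 17 − 1 = 16 = 2^4.
In a cyclic group of order 16, there are φ(d) elements of order d for each divisor d of 16, and zero for non-divisors.
Since 23 ∤ 16, the count is 0.

0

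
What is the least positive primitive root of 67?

2

φ(67) = 67 − 1 = 66 = 2 · 3 · 11.
g is a primitive root iff g^(66/q) ≢ 1 (mod 67) for each prime q ∈ {2, 3, 11}.
g = 2: 2^33 ≡ 66; 2^22 ≡ 37; 2^6 ≡ 64 — none is 1, so 2 is a primitive root.
Hence the least primitive root of 67 is 2.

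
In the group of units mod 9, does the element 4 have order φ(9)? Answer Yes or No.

No

φ(9) = φ(3^2) = 3·(3−1) = 6 = 2 · 3.
Test 4^(6/q) mod 9 for each prime factor q of 6:
4^3 ≡ 1 (mod 9)  [q = 2: ≡ 1 ✗]
4^2 ≡ 7 (mod 9)  [q = 3: ≢ 1 ✓]
The check at q = 2 fails, so 4 generates a proper subgroup.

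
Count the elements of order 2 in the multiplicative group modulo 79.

1

φ(79) = 79 − 1 = 78 = 2 · 3 · 13.
In a cyclic group of order 78, there are φ(d) elements of order d for each divisor d of 78, and zero for non-divisors.
2 | 78, and φ(2) = 2 − 1 = 1.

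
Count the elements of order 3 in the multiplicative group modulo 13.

2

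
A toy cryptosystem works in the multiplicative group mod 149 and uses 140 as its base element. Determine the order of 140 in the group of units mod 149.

37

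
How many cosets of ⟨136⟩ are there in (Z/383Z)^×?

2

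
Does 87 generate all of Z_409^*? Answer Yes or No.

Yes

φ(409) = 409 − 1 = 408 = 2^3 · 3 · 17.
87 is a primitive root mod 409 iff 87^(φ(409)/q) ≢ 1 for every prime q | φ(409), i.e. q ∈ {2, 3, 17}.
87^204 ≡ 408 (mod 409)  [q = 2: ≢ 1 ✓]
87^136 ≡ 355 (mod 409)  [q = 3: ≢ 1 ✓]
87^24 ≡ 262 (mod 409)  [q = 17: ≢ 1 ✓]
None equal 1, so ord_409(87) = 408: 87 is a primitive root.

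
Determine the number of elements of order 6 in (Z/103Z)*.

2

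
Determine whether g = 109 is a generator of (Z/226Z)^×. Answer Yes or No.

No

φ(226) = φ(2)·φ(113) = 1·112 = 112 = 2^4 · 7.
109 is a primitive root mod 226 iff 109^(φ(226)/q) ≢ 1 for every prime q | φ(226), i.e. q ∈ {2, 7}.
109^56 ≡ 1 (mod 226)  [q = 2: ≡ 1 ✗]
109^16 ≡ 129 (mod 226)  [q = 7: ≢ 1 ✓]
Since 109^56 ≡ 1, the order of 109 divides 56 < 112, so 109 is not a primitive root.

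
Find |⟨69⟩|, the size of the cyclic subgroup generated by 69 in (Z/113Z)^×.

By Lagrange's theorem, ord_113(69) divides φ(113) = 113 − 1 = 112 = 2^4 · 7.
Divisors of 112: 1, 2, 4, 7, 8, 14, 16, 28, 56, 112.
Compute 69^d (mod 113) for the divisors d until we hit 1:
69^1 ≡ 69 (mod 113)
69^2 ≡ 15 (mod 113)
69^4 ≡ 112 (mod 113)
69^7 ≡ 95 (mod 113)
69^8 ≡ 1 (mod 113) ✓
So ord_113(69) = 8.

8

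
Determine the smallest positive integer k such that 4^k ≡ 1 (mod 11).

5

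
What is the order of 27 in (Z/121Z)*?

ord(27) | φ(121) = φ(11^2) = 11·(11−1) = 110 = 2 · 5 · 11.
Divisors of 110: 1, 2, 5, 10, 11, 22, 55, 110.
Compute 27^d (mod 121) for the divisors d until we hit 1:
27^1 ≡ 27 (mod 121)
27^2 ≡ 3 (mod 121)
27^5 ≡ 1 (mod 121) ✓
So ord_121(27) = 5.

5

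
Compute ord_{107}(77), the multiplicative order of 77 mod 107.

106

ord(77) | φ(107) = 107 − 1 = 106 = 2 · 53.
Divisors of 106: 1, 2, 53, 106.
Check 77^d mod 107 for each divisor in increasing order:
77^1 ≡ 77
77^2 ≡ 44
77^53 ≡ 106
77^106 ≡ 1
So ord_107(77) = 106.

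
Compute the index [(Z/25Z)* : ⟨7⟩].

5

By Lagrange's theorem, ord_25(7) divides φ(25) = φ(5^2) = 5·(5−1) = 20 = 2^2 · 5.
Divisors of 20: 1, 2, 4, 5, 10, 20.
Evaluate successive powers at the divisors of 20:
7^1 ≡ 7
7^2 ≡ 24
7^4 ≡ 1
The order of 7 is 4, so the subgroup it generates has 4 elements.
Index = |(Z/25Z)^×| / |⟨7⟩| = 20 / 4 = 5.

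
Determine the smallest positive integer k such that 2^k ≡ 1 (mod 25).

20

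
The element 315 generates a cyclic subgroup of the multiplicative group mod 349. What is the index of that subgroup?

Since 315 ∈ (Z/349Z)^×, its order divides φ(349) = 349 − 1 = 348 = 2^2 · 3 · 29.
Divisors of 348: 1, 2, 3, 4, 6, 12, 29, 58, 87, 116, 174, 348.
Compute 315^d (mod 349) for the divisors d until we hit 1:
315^1 ≡ 315
315^2 ≡ 109
315^3 ≡ 133
315^4 ≡ 15
315^6 ≡ 239
315^12 ≡ 234
315^29 ≡ 24
315^58 ≡ 227
315^87 ≡ 213
315^116 ≡ 226
315^174 ≡ 348
315^348 ≡ 1
So ord_349(315) = 348, hence |⟨315⟩| = 348.
Index = |(Z/349Z)^×| / |⟨315⟩| = 348 / 348 = 1.

1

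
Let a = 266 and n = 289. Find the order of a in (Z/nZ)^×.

Since 266 ∈ (Z/289Z)^×, its order divides φ(289) = φ(17^2) = 17·(17−1) = 272 = 2^4 · 17.
Divisors of 272: 1, 2, 4, 8, 16, 17, 34, 68, 136, 272.
Evaluate successive powers at the divisors of 272:
266^1 ≡ 266 (mod 289)
266^2 ≡ 240 (mod 289)
266^4 ≡ 89 (mod 289)
266^8 ≡ 118 (mod 289)
266^16 ≡ 52 (mod 289)
266^17 ≡ 249 (mod 289)
266^34 ≡ 155 (mod 289)
266^68 ≡ 38 (mod 289)
266^136 ≡ 288 (mod 289)
266^272 ≡ 1 (mod 289) ✓
So ord_289(266) = 272.

272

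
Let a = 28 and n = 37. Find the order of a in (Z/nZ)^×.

18

The order of 28 must divide φ(37) = 37 − 1 = 36 = 2^2 · 3^2.
Divisors of 36: 1, 2, 3, 4, 6, 9, 12, 18, 36.
Evaluate successive powers at the divisors of 36:
28^1 ≡ 28 (mod 37)
28^2 ≡ 7 (mod 37)
28^3 ≡ 11 (mod 37)
28^4 ≡ 12 (mod 37)
28^6 ≡ 10 (mod 37)
28^9 ≡ 36 (mod 37)
28^12 ≡ 26 (mod 37)
28^18 ≡ 1 (mod 37) ✓
Hence ord(28) = 18.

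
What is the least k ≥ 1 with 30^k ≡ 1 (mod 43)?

42

By Lagrange's theorem, ord_43(30) divides φ(43) = 43 − 1 = 42 = 2 · 3 · 7.
Divisors of 42: 1, 2, 3, 6, 7, 14, 21, 42.
Check 30^d mod 43 for each divisor in increasing order:
30^1 ≡ 30
30^2 ≡ 40
30^3 ≡ 39
30^6 ≡ 16
30^7 ≡ 7
30^14 ≡ 6
30^21 ≡ 42
30^42 ≡ 1
The smallest such exponent is 42, so the order of 30 is 42.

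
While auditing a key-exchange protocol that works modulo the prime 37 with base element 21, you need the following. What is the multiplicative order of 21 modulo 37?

18

By Lagrange's theorem, ord_37(21) divides φ(37) = 37 − 1 = 36 = 2^2 · 3^2.
Divisors of 36: 1, 2, 3, 4, 6, 9, 12, 18, 36.
Test each divisor d:
21^1 ≡ 21
21^2 ≡ 34
21^3 ≡ 11
21^4 ≡ 9
21^6 ≡ 10
21^9 ≡ 36
21^12 ≡ 26
21^18 ≡ 1
So ord_37(21) = 18.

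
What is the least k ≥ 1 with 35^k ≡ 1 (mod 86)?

7

By Lagrange's theorem, ord_86(35) divides φ(86) = φ(2)·φ(43) = 1·42 = 42 = 2 · 3 · 7.
Divisors of 42: 1, 2, 3, 6, 7, 14, 21, 42.
Evaluate successive powers at the divisors of 42:
35^1 ≡ 35
35^2 ≡ 21
35^3 ≡ 47
35^6 ≡ 59
35^7 ≡ 1
The smallest such exponent is 7, so the order of 35 is 7.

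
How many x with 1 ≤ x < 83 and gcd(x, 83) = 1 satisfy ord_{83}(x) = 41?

40

φ(83) = 83 − 1 = 82 = 2 · 41.
Since (Z/83Z)^× is cyclic of order 82, the number of elements of order d is φ(d) when d | 82 and 0 otherwise.
41 | 82, and φ(41) = 41 − 1 = 40.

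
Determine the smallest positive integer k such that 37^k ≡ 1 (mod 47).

ord(37) | φ(47) = 47 − 1 = 46 = 2 · 23.
Divisors of 46: 1, 2, 23, 46.
Compute 37^d (mod 47) for the divisors d until we hit 1:
37^1 ≡ 37 (mod 47)
37^2 ≡ 6 (mod 47)
37^23 ≡ 1 (mod 47) ✓
So ord_47(37) = 23.

23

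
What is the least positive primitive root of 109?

φ(109) = 109 − 1 = 108 = 2^2 · 3^3.
g is a primitive root iff g^(108/q) ≢ 1 (mod 109) for each prime q ∈ {2, 3}.
g = 2: 2^54 ≡ 108; 2^36 ≡ 1 — hits 1, so not a primitive root.
g = 3: 3^54 ≡ 1 — hits 1, so not a primitive root.
g = 4: 4^54 ≡ 1 — hits 1, so not a primitive root.
g = 5: 5^54 ≡ 1 — hits 1, so not a primitive root.
g = 6: 6^54 ≡ 108; 6^36 ≡ 63 — none is 1, so 6 is a primitive root.
Hence the least primitive root of 109 is 6.

6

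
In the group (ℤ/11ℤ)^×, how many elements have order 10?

φ(11) = 11 − 1 = 10 = 2 · 5.
Since (Z/11Z)^× is cyclic of order 10, the number of elements of order d is φ(d) when d | 10 and 0 otherwise.
10 = 2 · 5 divides 10, and φ(10) = 4.

4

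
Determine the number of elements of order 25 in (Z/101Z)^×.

φ(101) = 101 − 1 = 100 = 2^2 · 5^2.
In a cyclic group of order 100, there are φ(d) elements of order d for each divisor d of 100, and zero for non-divisors.
25 = 5^2 divides 100, and φ(25) = 20.

20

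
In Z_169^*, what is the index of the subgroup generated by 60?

3

ord(60) | φ(169) = φ(13^2) = 13·(13−1) = 156 = 2^2 · 3 · 13.
Divisors of 156: 1, 2, 3, 4, 6, 12, 13, 26, 39, 52, 78, 156.
Evaluate successive powers at the divisors of 156:
60^1 ≡ 60 (mod 169)
60^2 ≡ 51 (mod 169)
60^3 ≡ 18 (mod 169)
60^4 ≡ 66 (mod 169)
60^6 ≡ 155 (mod 169)
60^12 ≡ 27 (mod 169)
60^13 ≡ 99 (mod 169)
60^26 ≡ 168 (mod 169)
60^39 ≡ 70 (mod 169)
60^52 ≡ 1 (mod 169) ✓
The order of 60 is 52, so the subgroup it generates has 52 elements.
Index = |(Z/169Z)^×| / |⟨60⟩| = 156 / 52 = 3.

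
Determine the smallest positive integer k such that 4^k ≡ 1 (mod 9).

Since 4 ∈ (Z/9Z)^×, its order divides φ(9) = φ(3^2) = 3·(3−1) = 6 = 2 · 3.
Divisors of 6: 1, 2, 3, 6.
Check 4^d mod 9 for each divisor in increasing order:
4^1 ≡ 4
4^2 ≡ 7
4^3 ≡ 1
The smallest such exponent is 3, so the order of 4 is 3.

3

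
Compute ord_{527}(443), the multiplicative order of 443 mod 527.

15

ord(443) | φ(527) = φ(17·31) = (17−1)·(31−1) = 16·30 = 480 = 2^5 · 3 · 5.
Divisors of 480: 1, 2, 3, 4, 5, 6, 8, 10, 12, 15, 16, 20, 24, 30, 32, 40, 48, 60, 80, 96, 120, 160, 240, 480.
Compute 443^d (mod 527) for the divisors d until we hit 1:
443^1 ≡ 443 (mod 527)
443^2 ≡ 205 (mod 527)
443^3 ≡ 171 (mod 527)
443^4 ≡ 392 (mod 527)
443^5 ≡ 273 (mod 527)
443^6 ≡ 256 (mod 527)
443^8 ≡ 307 (mod 527)
443^10 ≡ 222 (mod 527)
443^12 ≡ 188 (mod 527)
443^15 ≡ 1 (mod 527) ✓
Therefore the multiplicative order of 443 modulo 527 is 15.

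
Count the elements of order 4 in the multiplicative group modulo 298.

2

φ(298) = φ(2)·φ(149) = 1·148 = 148 = 2^2 · 37.
Since (Z/298Z)^× is cyclic of order 148, the number of elements of order d is φ(d) when d | 148 and 0 otherwise.
4 = 2^2 divides 148, and φ(4) = 2.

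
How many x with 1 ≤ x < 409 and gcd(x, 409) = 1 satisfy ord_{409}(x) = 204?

φ(409) = 409 − 1 = 408 = 2^3 · 3 · 17.
In a cyclic group of order 408, there are φ(d) elements of order d for each divisor d of 408, and zero for non-divisors.
204 = 2^2 · 3 · 17 divides 408, and φ(204) = 64.

64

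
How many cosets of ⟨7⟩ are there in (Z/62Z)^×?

2

The order of 7 must divide φ(62) = φ(2)·φ(31) = 1·30 = 30 = 2 · 3 · 5.
Divisors of 30: 1, 2, 3, 5, 6, 10, 15, 30.
Evaluate successive powers at the divisors of 30:
7^1 ≡ 7 (mod 62)
7^2 ≡ 49 (mod 62)
7^3 ≡ 33 (mod 62)
7^5 ≡ 5 (mod 62)
7^6 ≡ 35 (mod 62)
7^10 ≡ 25 (mod 62)
7^15 ≡ 1 (mod 62) ✓
Thus |⟨7⟩| = ord(7) = 15.
Index = |(Z/62Z)^×| / |⟨7⟩| = 30 / 15 = 2.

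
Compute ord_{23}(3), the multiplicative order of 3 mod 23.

11

By Lagrange's theorem, ord_23(3) divides φ(23) = 23 − 1 = 22 = 2 · 11.
Divisors of 22: 1, 2, 11, 22.
Evaluate successive powers at the divisors of 22:
3^1 ≡ 3 (mod 23)
3^2 ≡ 9 (mod 23)
3^11 ≡ 1 (mod 23) ✓
The smallest such exponent is 11, so the order of 3 is 11.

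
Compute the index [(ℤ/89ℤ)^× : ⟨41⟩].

1

The order of 41 must divide φ(89) = 89 − 1 = 88 = 2^3 · 11.
Divisors of 88: 1, 2, 4, 8, 11, 22, 44, 88.
Evaluate successive powers at the divisors of 88:
41^1 ≡ 41
41^2 ≡ 79
41^4 ≡ 11
41^8 ≡ 32
41^11 ≡ 52
41^22 ≡ 34
41^44 ≡ 88
41^88 ≡ 1
Thus |⟨41⟩| = ord(41) = 88.
The index is φ(89) / ord(41) = 88 / 88 = 1.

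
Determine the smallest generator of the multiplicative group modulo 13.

2

φ(13) = 13 − 1 = 12 = 2^2 · 3.
g is a primitive root iff g^(12/q) ≢ 1 (mod 13) for each prime q ∈ {2, 3}.
g = 2: 2^6 ≡ 12; 2^4 ≡ 3 — none is 1, so 2 is a primitive root.
So 2 is the smallest generator of (Z/13Z)^×.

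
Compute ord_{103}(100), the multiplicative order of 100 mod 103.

By Lagrange's theorem, ord_103(100) divides φ(103) = 103 − 1 = 102 = 2 · 3 · 17.
Divisors of 102: 1, 2, 3, 6, 17, 34, 51, 102.
Evaluate successive powers at the divisors of 102:
100^1 ≡ 100 (mod 103)
100^2 ≡ 9 (mod 103)
100^3 ≡ 76 (mod 103)
100^6 ≡ 8 (mod 103)
100^17 ≡ 1 (mod 103) ✓
So ord_103(100) = 17.

17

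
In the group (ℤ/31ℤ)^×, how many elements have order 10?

φ(31) = 31 − 1 = 30 = 2 · 3 · 5.
(Z/31Z)^× is cyclic (|G| = 30); a cyclic group of order m has exactly φ(d) elements of each order d | m, and none otherwise.
10 = 2 · 5 divides 30, and φ(10) = 4.

4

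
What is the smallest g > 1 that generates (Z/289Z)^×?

3

φ(289) = φ(17^2) = 17·(17−1) = 272 = 2^4 · 17.
Test candidates g = 2, 3, … against the prime factors q ∈ {2, 17} of φ(289): g is a generator iff g^(272/q) ≢ 1 for every such q.
g = 2: 2^136 ≡ 1 — hits 1, so not a primitive root.
g = 3: 3^136 ≡ 288; 3^16 ≡ 171 — none is 1, so 3 is a primitive root.
The smallest primitive root modulo 289 is 3.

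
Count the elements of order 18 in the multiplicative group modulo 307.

φ(307) = 307 − 1 = 306 = 2 · 3^2 · 17.
Since (Z/307Z)^× is cyclic of order 306, the number of elements of order d is φ(d) when d | 306 and 0 otherwise.
18 = 2 · 3^2 divides 306, and φ(18) = 6.

6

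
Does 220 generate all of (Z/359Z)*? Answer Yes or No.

No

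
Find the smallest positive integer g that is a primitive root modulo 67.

φ(67) = 67 − 1 = 66 = 2 · 3 · 11.
g is a primitive root iff g^(66/q) ≢ 1 (mod 67) for each prime q ∈ {2, 3, 11}.
g = 2: 2^33 ≡ 66; 2^22 ≡ 37; 2^6 ≡ 64 — none is 1, so 2 is a primitive root.
The smallest primitive root modulo 67 is 2.

2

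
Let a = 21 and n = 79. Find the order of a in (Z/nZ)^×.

ord(21) | φ(79) = 79 − 1 = 78 = 2 · 3 · 13.
Divisors of 78: 1, 2, 3, 6, 13, 26, 39, 78.
Compute 21^d (mod 79) for the divisors d until we hit 1:
21^1 ≡ 21 (mod 79)
21^2 ≡ 46 (mod 79)
21^3 ≡ 18 (mod 79)
21^6 ≡ 8 (mod 79)
21^13 ≡ 1 (mod 79) ✓
Hence ord(21) = 13.

13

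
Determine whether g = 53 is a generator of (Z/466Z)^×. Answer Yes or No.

φ(466) = φ(2)·φ(233) = 1·232 = 232 = 2^3 · 29.
An element g generates (Z/466Z)^× iff g^(232/q) ≢ 1 (mod 466) for each prime q ∈ {2, 29}.
53^116 ≡ 465 (mod 466)  [q = 2: ≢ 1 ✓]
53^8 ≡ 135 (mod 466)  [q = 29: ≢ 1 ✓]
None equal 1, so ord_466(53) = 232: 53 is a primitive root.

Yes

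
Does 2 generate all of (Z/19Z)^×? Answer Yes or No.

Yes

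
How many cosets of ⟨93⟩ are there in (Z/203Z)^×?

4

ord(93) | φ(203) = φ(7·29) = (7−1)·(29−1) = 6·28 = 168 = 2^3 · 3 · 7.
Divisors of 168: 1, 2, 3, 4, 6, 7, 8, 12, 14, 21, 24, 28, 42, 56, 84, 168.
Compute 93^d (mod 203) for the divisors d until we hit 1:
93^1 ≡ 93 (mod 203)
93^2 ≡ 123 (mod 203)
93^3 ≡ 71 (mod 203)
93^4 ≡ 107 (mod 203)
93^6 ≡ 169 (mod 203)
93^7 ≡ 86 (mod 203)
93^8 ≡ 81 (mod 203)
93^12 ≡ 141 (mod 203)
93^14 ≡ 88 (mod 203)
93^21 ≡ 57 (mod 203)
93^24 ≡ 190 (mod 203)
93^28 ≡ 30 (mod 203)
93^42 ≡ 1 (mod 203) ✓
The order of 93 is 42, so the subgroup it generates has 42 elements.
The index is φ(203) / ord(93) = 168 / 42 = 4.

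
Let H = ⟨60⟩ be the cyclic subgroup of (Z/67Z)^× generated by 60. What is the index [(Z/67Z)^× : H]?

2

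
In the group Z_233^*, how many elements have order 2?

1

φ(233) = 233 − 1 = 232 = 2^3 · 29.
Since (Z/233Z)^× is cyclic of order 232, the number of elements of order d is φ(d) when d | 232 and 0 otherwise.
2 | 232, and φ(2) = 2 − 1 = 1.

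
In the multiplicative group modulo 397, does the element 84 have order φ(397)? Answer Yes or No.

Yes

φ(397) = 397 − 1 = 396 = 2^2 · 3^2 · 11.
Test 84^(396/q) mod 397 for each prime factor q of 396:
84^198 ≡ 396 (mod 397)  [q = 2: ≢ 1 ✓]
84^132 ≡ 362 (mod 397)  [q = 3: ≢ 1 ✓]
84^36 ≡ 167 (mod 397)  [q = 11: ≢ 1 ✓]
All checks pass, so 84 has order 396 and is a primitive root modulo 397.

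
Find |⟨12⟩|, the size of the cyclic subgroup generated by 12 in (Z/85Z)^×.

The order of 12 must divide φ(85) = φ(5·17) = (5−1)·(17−1) = 4·16 = 64 = 2^6.
Divisors of 64: 1, 2, 4, 8, 16, 32, 64.
Evaluate successive powers at the divisors of 64:
12^1 ≡ 12
12^2 ≡ 59
12^4 ≡ 81
12^8 ≡ 16
12^16 ≡ 1
The smallest such exponent is 16, so the order of 12 is 16.

16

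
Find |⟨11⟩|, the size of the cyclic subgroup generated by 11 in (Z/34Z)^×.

16

The order of 11 must divide φ(34) = φ(2)·φ(17) = 1·16 = 16 = 2^4.
Divisors of 16: 1, 2, 4, 8, 16.
Check 11^d mod 34 for each divisor in increasing order:
11^1 ≡ 11 (mod 34)
11^2 ≡ 19 (mod 34)
11^4 ≡ 21 (mod 34)
11^8 ≡ 33 (mod 34)
11^16 ≡ 1 (mod 34) ✓
So ord_34(11) = 16.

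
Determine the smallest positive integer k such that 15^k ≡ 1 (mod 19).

By Lagrange's theorem, ord_19(15) divides φ(19) = 19 − 1 = 18 = 2 · 3^2.
Divisors of 18: 1, 2, 3, 6, 9, 18.
Compute 15^d (mod 19) for the divisors d until we hit 1:
15^1 ≡ 15
15^2 ≡ 16
15^3 ≡ 12
15^6 ≡ 11
15^9 ≡ 18
15^18 ≡ 1
The smallest such exponent is 18, so the order of 15 is 18.

18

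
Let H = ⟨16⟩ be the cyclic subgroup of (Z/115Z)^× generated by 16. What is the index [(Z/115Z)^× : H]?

By Lagrange's theorem, ord_115(16) divides φ(115) = φ(5·23) = (5−1)·(23−1) = 4·22 = 88 = 2^3 · 11.
Divisors of 88: 1, 2, 4, 8, 11, 22, 44, 88.
Test each divisor d:
16^1 ≡ 16
16^2 ≡ 26
16^4 ≡ 101
16^8 ≡ 81
16^11 ≡ 1
Thus |⟨16⟩| = ord(16) = 11.
[(Z/115Z)^× : ⟨16⟩] = 88/11 = 8.

8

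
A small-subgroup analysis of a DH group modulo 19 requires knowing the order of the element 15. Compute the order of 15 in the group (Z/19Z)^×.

18

ord(15) | φ(19) = 19 − 1 = 18 = 2 · 3^2.
Divisors of 18: 1, 2, 3, 6, 9, 18.
Test each divisor d:
15^1 ≡ 15 (mod 19)
15^2 ≡ 16 (mod 19)
15^3 ≡ 12 (mod 19)
15^6 ≡ 11 (mod 19)
15^9 ≡ 18 (mod 19)
15^18 ≡ 1 (mod 19) ✓
Therefore the multiplicative order of 15 modulo 19 is 18.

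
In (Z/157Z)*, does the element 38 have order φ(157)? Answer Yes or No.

φ(157) = 157 − 1 = 156 = 2^2 · 3 · 13.
Test 38^(156/q) mod 157 for each prime factor q of 156:
38^78 ≡ 156 (mod 157)  [q = 2: ≢ 1 ✓]
38^52 ≡ 12 (mod 157)  [q = 3: ≢ 1 ✓]
38^12 ≡ 108 (mod 157)  [q = 13: ≢ 1 ✓]
Every test exponent gives a nontrivial residue, hence 38 generates the full group.

Yes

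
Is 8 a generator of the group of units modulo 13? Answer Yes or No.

No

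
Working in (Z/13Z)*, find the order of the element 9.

3

The order of 9 must divide φ(13) = 13 − 1 = 12 = 2^2 · 3.
Divisors of 12: 1, 2, 3, 4, 6, 12.
Test each divisor d:
9^1 ≡ 9 (mod 13)
9^2 ≡ 3 (mod 13)
9^3 ≡ 1 (mod 13) ✓
Therefore the multiplicative order of 9 modulo 13 is 3.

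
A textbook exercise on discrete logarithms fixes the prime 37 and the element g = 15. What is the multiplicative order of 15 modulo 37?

36

ord(15) | φ(37) = 37 − 1 = 36 = 2^2 · 3^2.
Divisors of 36: 1, 2, 3, 4, 6, 9, 12, 18, 36.
Compute 15^d (mod 37) for the divisors d until we hit 1:
15^1 ≡ 15 (mod 37)
15^2 ≡ 3 (mod 37)
15^3 ≡ 8 (mod 37)
15^4 ≡ 9 (mod 37)
15^6 ≡ 27 (mod 37)
15^9 ≡ 31 (mod 37)
15^12 ≡ 26 (mod 37)
15^18 ≡ 36 (mod 37)
15^36 ≡ 1 (mod 37) ✓
Therefore the multiplicative order of 15 modulo 37 is 36.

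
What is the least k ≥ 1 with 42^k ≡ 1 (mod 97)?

32

The order of 42 must divide φ(97) = 97 − 1 = 96 = 2^5 · 3.
Divisors of 96: 1, 2, 3, 4, 6, 8, 12, 16, 24, 32, 48, 96.
Test each divisor d:
42^1 ≡ 42 (mod 97)
42^2 ≡ 18 (mod 97)
42^3 ≡ 77 (mod 97)
42^4 ≡ 33 (mod 97)
42^6 ≡ 12 (mod 97)
42^8 ≡ 22 (mod 97)
42^12 ≡ 47 (mod 97)
42^16 ≡ 96 (mod 97)
42^24 ≡ 75 (mod 97)
42^32 ≡ 1 (mod 97) ✓
The smallest such exponent is 32, so the order of 42 is 32.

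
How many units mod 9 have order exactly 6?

φ(9) = φ(3^2) = 3·(3−1) = 6 = 2 · 3.
(Z/9Z)^× is cyclic (|G| = 6); a cyclic group of order m has exactly φ(d) elements of each order d | m, and none otherwise.
6 = 2 · 3 divides 6, and φ(6) = 2.

2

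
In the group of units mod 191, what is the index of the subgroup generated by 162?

ord(162) | φ(191) = 191 − 1 = 190 = 2 · 5 · 19.
Divisors of 190: 1, 2, 5, 10, 19, 38, 95, 190.
Test each divisor d:
162^1 ≡ 162 (mod 191)
162^2 ≡ 77 (mod 191)
162^5 ≡ 150 (mod 191)
162^10 ≡ 153 (mod 191)
162^19 ≡ 49 (mod 191)
162^38 ≡ 109 (mod 191)
162^95 ≡ 1 (mod 191) ✓
So ord_191(162) = 95, hence |⟨162⟩| = 95.
[(Z/191Z)^× : ⟨162⟩] = 190/95 = 2.

2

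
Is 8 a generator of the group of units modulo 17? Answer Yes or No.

No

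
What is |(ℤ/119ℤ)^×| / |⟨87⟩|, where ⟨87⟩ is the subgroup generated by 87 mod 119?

4

By Lagrange's theorem, ord_119(87) divides φ(119) = φ(7·17) = (7−1)·(17−1) = 6·16 = 96 = 2^5 · 3.
Divisors of 96: 1, 2, 3, 4, 6, 8, 12, 16, 24, 32, 48, 96.
Compute 87^d (mod 119) for the divisors d until we hit 1:
87^1 ≡ 87 (mod 119)
87^2 ≡ 72 (mod 119)
87^3 ≡ 76 (mod 119)
87^4 ≡ 67 (mod 119)
87^6 ≡ 64 (mod 119)
87^8 ≡ 86 (mod 119)
87^12 ≡ 50 (mod 119)
87^16 ≡ 18 (mod 119)
87^24 ≡ 1 (mod 119) ✓
So ord_119(87) = 24, hence |⟨87⟩| = 24.
Index = |(Z/119Z)^×| / |⟨87⟩| = 96 / 24 = 4.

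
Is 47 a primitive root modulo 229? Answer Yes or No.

Yes

φ(229) = 229 − 1 = 228 = 2^2 · 3 · 19.
It suffices to check that the order of 47 is not a proper divisor of 228: compute 47^(228/q) for q ∈ {2, 3, 19}.
47^114 ≡ 228 (mod 229)  [q = 2: ≢ 1 ✓]
47^76 ≡ 94 (mod 229)  [q = 3: ≢ 1 ✓]
47^12 ≡ 44 (mod 229)  [q = 19: ≢ 1 ✓]
Every test exponent gives a nontrivial residue, hence 47 generates the full group.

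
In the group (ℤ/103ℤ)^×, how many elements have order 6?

2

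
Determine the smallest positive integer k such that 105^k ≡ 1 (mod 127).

ord(105) | φ(127) = 127 − 1 = 126 = 2 · 3^2 · 7.
Divisors of 126: 1, 2, 3, 6, 7, 9, 14, 18, 21, 42, 63, 126.
Compute 105^d (mod 127) for the divisors d until we hit 1:
105^1 ≡ 105 (mod 127)
105^2 ≡ 103 (mod 127)
105^3 ≡ 20 (mod 127)
105^6 ≡ 19 (mod 127)
105^7 ≡ 90 (mod 127)
105^9 ≡ 126 (mod 127)
105^14 ≡ 99 (mod 127)
105^18 ≡ 1 (mod 127) ✓
Therefore the multiplicative order of 105 modulo 127 is 18.

18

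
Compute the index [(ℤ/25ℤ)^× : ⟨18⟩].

5

ord(18) | φ(25) = φ(5^2) = 5·(5−1) = 20 = 2^2 · 5.
Divisors of 20: 1, 2, 4, 5, 10, 20.
Test each divisor d:
18^1 ≡ 18 (mod 25)
18^2 ≡ 24 (mod 25)
18^4 ≡ 1 (mod 25) ✓
Thus |⟨18⟩| = ord(18) = 4.
The index is φ(25) / ord(18) = 20 / 4 = 5.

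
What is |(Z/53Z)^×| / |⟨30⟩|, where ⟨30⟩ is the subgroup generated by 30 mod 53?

13

The order of 30 must divide φ(53) = 53 − 1 = 52 = 2^2 · 13.
Divisors of 52: 1, 2, 4, 13, 26, 52.
Test each divisor d:
30^1 ≡ 30 (mod 53)
30^2 ≡ 52 (mod 53)
30^4 ≡ 1 (mod 53) ✓
The order of 30 is 4, so the subgroup it generates has 4 elements.
The index is φ(53) / ord(30) = 52 / 4 = 13.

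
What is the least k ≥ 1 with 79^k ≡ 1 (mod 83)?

82

By Lagrange's theorem, ord_83(79) divides φ(83) = 83 − 1 = 82 = 2 · 41.
Divisors of 82: 1, 2, 41, 82.
Compute 79^d (mod 83) for the divisors d until we hit 1:
79^1 ≡ 79 (mod 83)
79^2 ≡ 16 (mod 83)
79^41 ≡ 82 (mod 83)
79^82 ≡ 1 (mod 83) ✓
So ord_83(79) = 82.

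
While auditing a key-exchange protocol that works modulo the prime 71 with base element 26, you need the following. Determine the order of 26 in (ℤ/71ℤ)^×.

14

The order of 26 must divide φ(71) = 71 − 1 = 70 = 2 · 5 · 7.
Divisors of 70: 1, 2, 5, 7, 10, 14, 35, 70.
Evaluate successive powers at the divisors of 70:
26^1 ≡ 26
26^2 ≡ 37
26^5 ≡ 23
26^7 ≡ 70
26^10 ≡ 32
26^14 ≡ 1
Hence ord(26) = 14.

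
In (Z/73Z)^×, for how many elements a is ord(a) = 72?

24

φ(73) = 73 − 1 = 72 = 2^3 · 3^2.
(Z/73Z)^× is cyclic (|G| = 72); a cyclic group of order m has exactly φ(d) elements of each order d | m, and none otherwise.
72 = 2^3 · 3^2 divides 72, and φ(72) = 24.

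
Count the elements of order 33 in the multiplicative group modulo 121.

φ(121) = φ(11^2) = 11·(11−1) = 110 = 2 · 5 · 11.
In a cyclic group of order 110, there are φ(d) elements of order d for each divisor d of 110, and zero for non-divisors.
33 does not divide 110, so no element of (Z/121Z)^× has order 33.

0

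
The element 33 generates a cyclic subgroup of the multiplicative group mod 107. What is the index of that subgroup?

2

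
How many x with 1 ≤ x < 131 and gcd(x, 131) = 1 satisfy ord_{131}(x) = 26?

12

φ(131) = 131 − 1 = 130 = 2 · 5 · 13.
(Z/131Z)^× is cyclic (|G| = 130); a cyclic group of order m has exactly φ(d) elements of each order d | m, and none otherwise.
26 = 2 · 13 divides 130, and φ(26) = 12.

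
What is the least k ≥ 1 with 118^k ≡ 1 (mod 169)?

By Lagrange's theorem, ord_169(118) divides φ(169) = φ(13^2) = 13·(13−1) = 156 = 2^2 · 3 · 13.
Divisors of 156: 1, 2, 3, 4, 6, 12, 13, 26, 39, 52, 78, 156.
Test each divisor d:
118^1 ≡ 118
118^2 ≡ 66
118^3 ≡ 14
118^4 ≡ 131
118^6 ≡ 27
118^12 ≡ 53
118^13 ≡ 1
Therefore the multiplicative order of 118 modulo 169 is 13.

13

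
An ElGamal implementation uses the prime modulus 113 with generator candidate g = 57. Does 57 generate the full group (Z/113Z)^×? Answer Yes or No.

φ(113) = 113 − 1 = 112 = 2^4 · 7.
An element g generates (Z/113Z)^× iff g^(112/q) ≢ 1 (mod 113) for each prime q ∈ {2, 7}.
57^56 ≡ 1 (mod 113)  [q = 2: ≡ 1 ✗]
57^16 ≡ 28 (mod 113)  [q = 7: ≢ 1 ✓]
The check at q = 2 fails, so 57 generates a proper subgroup.

No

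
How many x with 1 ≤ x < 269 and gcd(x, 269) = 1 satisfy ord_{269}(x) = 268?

132

φ(269) = 269 − 1 = 268 = 2^2 · 67.
Since (Z/269Z)^× is cyclic of order 268, the number of elements of order d is φ(d) when d | 268 and 0 otherwise.
268 = 2^2 · 67 divides 268, and φ(268) = 132.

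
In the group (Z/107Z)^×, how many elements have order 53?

φ(107) = 107 − 1 = 106 = 2 · 53.
(Z/107Z)^× is cyclic (|G| = 106); a cyclic group of order m has exactly φ(d) elements of each order d | m, and none otherwise.
53 | 106, and φ(53) = 53 − 1 = 52.

52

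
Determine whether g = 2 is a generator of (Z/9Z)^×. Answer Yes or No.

φ(9) = φ(3^2) = 3·(3−1) = 6 = 2 · 3.
Test 2^(6/q) mod 9 for each prime factor q of 6:
2^3 ≡ 8 (mod 9)  [q = 2: ≢ 1 ✓]
2^2 ≡ 4 (mod 9)  [q = 3: ≢ 1 ✓]
All checks pass, so 2 has order 6 and is a primitive root modulo 9.

Yes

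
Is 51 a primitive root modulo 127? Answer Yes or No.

No

φ(127) = 127 − 1 = 126 = 2 · 3^2 · 7.
An element g generates (Z/127Z)^× iff g^(126/q) ≢ 1 (mod 127) for each prime q ∈ {2, 3, 7}.
51^63 ≡ 126 (mod 127)  [q = 2: ≢ 1 ✓]
51^42 ≡ 1 (mod 127)  [q = 3: ≡ 1 ✗]
51^18 ≡ 2 (mod 127)  [q = 7: ≢ 1 ✓]
51^42 ≡ 1 shows ord(51) | 42, strictly less than φ(127); not a primitive root.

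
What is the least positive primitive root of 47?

5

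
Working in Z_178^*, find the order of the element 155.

88

The order of 155 must divide φ(178) = φ(2)·φ(89) = 1·88 = 88 = 2^3 · 11.
Divisors of 88: 1, 2, 4, 8, 11, 22, 44, 88.
Test each divisor d:
155^1 ≡ 155 (mod 178)
155^2 ≡ 173 (mod 178)
155^4 ≡ 25 (mod 178)
155^8 ≡ 91 (mod 178)
155^11 ≡ 141 (mod 178)
155^22 ≡ 123 (mod 178)
155^44 ≡ 177 (mod 178)
155^88 ≡ 1 (mod 178) ✓
The smallest such exponent is 88, so the order of 155 is 88.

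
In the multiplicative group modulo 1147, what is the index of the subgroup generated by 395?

By Lagrange's theorem, ord_1147(395) divides φ(1147) = φ(31·37) = (31−1)·(37−1) = 30·36 = 1080 = 2^3 · 3^3 · 5.
Divisors of 1080: 1, 2, 3, 4, 5, 6, 8, 9, 10, 12, 15, 18, 20, 24, 27, 30, 36, 40, 45, 54, 60, 72, 90, 108, 120, 135, 180, 216, 270, 360, 540, 1080.
Compute 395^d (mod 1147) for the divisors d until we hit 1:
395^1 ≡ 395 (mod 1147)
395^2 ≡ 33 (mod 1147)
395^3 ≡ 418 (mod 1147)
395^4 ≡ 1089 (mod 1147)
395^5 ≡ 30 (mod 1147)
395^6 ≡ 380 (mod 1147)
395^8 ≡ 1070 (mod 1147)
395^9 ≡ 554 (mod 1147)
395^10 ≡ 900 (mod 1147)
395^12 ≡ 1025 (mod 1147)
395^15 ≡ 619 (mod 1147)
395^18 ≡ 667 (mod 1147)
395^20 ≡ 218 (mod 1147)
395^24 ≡ 1120 (mod 1147)
395^27 ≡ 184 (mod 1147)
395^30 ≡ 63 (mod 1147)
395^36 ≡ 1000 (mod 1147)
395^40 ≡ 497 (mod 1147)
395^45 ≡ 1146 (mod 1147)
395^54 ≡ 593 (mod 1147)
395^60 ≡ 528 (mod 1147)
395^72 ≡ 963 (mod 1147)
395^90 ≡ 1 (mod 1147) ✓
Thus |⟨395⟩| = ord(395) = 90.
The index is φ(1147) / ord(395) = 1080 / 90 = 12.

12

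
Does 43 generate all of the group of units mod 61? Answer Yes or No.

Yes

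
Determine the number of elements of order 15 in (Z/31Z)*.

8

φ(31) = 31 − 1 = 30 = 2 · 3 · 5.
Since (Z/31Z)^× is cyclic of order 30, the number of elements of order d is φ(d) when d | 30 and 0 otherwise.
15 = 3 · 5 divides 30, and φ(15) = 8.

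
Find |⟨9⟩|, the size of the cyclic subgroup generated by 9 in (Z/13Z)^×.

3

ord(9) | φ(13) = 13 − 1 = 12 = 2^2 · 3.
Divisors of 12: 1, 2, 3, 4, 6, 12.
Evaluate successive powers at the divisors of 12:
9^1 ≡ 9
9^2 ≡ 3
9^3 ≡ 1
So ord_13(9) = 3.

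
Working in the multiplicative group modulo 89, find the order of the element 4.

11

The order of 4 must divide φ(89) = 89 − 1 = 88 = 2^3 · 11.
Divisors of 88: 1, 2, 4, 8, 11, 22, 44, 88.
Check 4^d mod 89 for each divisor in increasing order:
4^1 ≡ 4 (mod 89)
4^2 ≡ 16 (mod 89)
4^4 ≡ 78 (mod 89)
4^8 ≡ 32 (mod 89)
4^11 ≡ 1 (mod 89) ✓
Hence ord(4) = 11.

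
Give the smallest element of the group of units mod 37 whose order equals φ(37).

φ(37) = 37 − 1 = 36 = 2^2 · 3^2.
Test candidates g = 2, 3, … against the prime factors q ∈ {2, 3} of φ(37): g is a generator iff g^(36/q) ≢ 1 for every such q.
g = 2: 2^18 ≡ 36; 2^12 ≡ 26 — none is 1, so 2 is a primitive root.
Hence the least primitive root of 37 is 2.

2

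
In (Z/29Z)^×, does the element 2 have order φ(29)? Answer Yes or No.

Yes

φ(29) = 29 − 1 = 28 = 2^2 · 7.
2 is a primitive root mod 29 iff 2^(φ(29)/q) ≢ 1 for every prime q | φ(29), i.e. q ∈ {2, 7}.
2^14 ≡ 28 (mod 29)  [q = 2: ≢ 1 ✓]
2^4 ≡ 16 (mod 29)  [q = 7: ≢ 1 ✓]
None equal 1, so ord_29(2) = 28: 2 is a primitive root.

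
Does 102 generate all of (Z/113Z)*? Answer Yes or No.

φ(113) = 113 − 1 = 112 = 2^4 · 7.
An element g generates (Z/113Z)^× iff g^(112/q) ≢ 1 (mod 113) for each prime q ∈ {2, 7}.
102^56 ≡ 1 (mod 113)  [q = 2: ≡ 1 ✗]
102^16 ≡ 106 (mod 113)  [q = 7: ≢ 1 ✓]
Since 102^56 ≡ 1, the order of 102 divides 56 < 112, so 102 is not a primitive root.

No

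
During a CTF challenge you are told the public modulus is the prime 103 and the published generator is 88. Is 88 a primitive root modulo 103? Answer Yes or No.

Yes

φ(103) = 103 − 1 = 102 = 2 · 3 · 17.
88 is a primitive root mod 103 iff 88^(φ(103)/q) ≢ 1 for every prime q | φ(103), i.e. q ∈ {2, 3, 17}.
88^51 ≡ 102 (mod 103)  [q = 2: ≢ 1 ✓]
88^34 ≡ 56 (mod 103)  [q = 3: ≢ 1 ✓]
88^6 ≡ 61 (mod 103)  [q = 17: ≢ 1 ✓]
All checks pass, so 88 has order 102 and is a primitive root modulo 103.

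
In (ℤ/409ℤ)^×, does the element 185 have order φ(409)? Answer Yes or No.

Yes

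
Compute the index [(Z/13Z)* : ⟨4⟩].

2

The order of 4 must divide φ(13) = 13 − 1 = 12 = 2^2 · 3.
Divisors of 12: 1, 2, 3, 4, 6, 12.
Check 4^d mod 13 for each divisor in increasing order:
4^1 ≡ 4 (mod 13)
4^2 ≡ 3 (mod 13)
4^3 ≡ 12 (mod 13)
4^4 ≡ 9 (mod 13)
4^6 ≡ 1 (mod 13) ✓
Thus |⟨4⟩| = ord(4) = 6.
Index = |(Z/13Z)^×| / |⟨4⟩| = 12 / 6 = 2.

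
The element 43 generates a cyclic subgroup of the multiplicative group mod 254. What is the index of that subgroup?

Since 43 ∈ (Z/254Z)^×, its order divides φ(254) = φ(2)·φ(127) = 1·126 = 126 = 2 · 3^2 · 7.
Divisors of 126: 1, 2, 3, 6, 7, 9, 14, 18, 21, 42, 63, 126.
Test each divisor d:
43^1 ≡ 43
43^2 ≡ 71
43^3 ≡ 5
43^6 ≡ 25
43^7 ≡ 59
43^9 ≡ 125
43^14 ≡ 179
43^18 ≡ 131
43^21 ≡ 147
43^42 ≡ 19
43^63 ≡ 253
43^126 ≡ 1
Thus |⟨43⟩| = ord(43) = 126.
[(Z/254Z)^× : ⟨43⟩] = 126/126 = 1.

1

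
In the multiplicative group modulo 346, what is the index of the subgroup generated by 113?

2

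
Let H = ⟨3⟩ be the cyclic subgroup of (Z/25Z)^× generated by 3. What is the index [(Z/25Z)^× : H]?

ord(3) | φ(25) = φ(5^2) = 5·(5−1) = 20 = 2^2 · 5.
Divisors of 20: 1, 2, 4, 5, 10, 20.
Evaluate successive powers at the divisors of 20:
3^1 ≡ 3
3^2 ≡ 9
3^4 ≡ 6
3^5 ≡ 18
3^10 ≡ 24
3^20 ≡ 1
The order of 3 is 20, so the subgroup it generates has 20 elements.
Index = |(Z/25Z)^×| / |⟨3⟩| = 20 / 20 = 1.

1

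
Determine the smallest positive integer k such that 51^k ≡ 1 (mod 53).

By Lagrange's theorem, ord_53(51) divides φ(53) = 53 − 1 = 52 = 2^2 · 13.
Divisors of 52: 1, 2, 4, 13, 26, 52.
Compute 51^d (mod 53) for the divisors d until we hit 1:
51^1 ≡ 51 (mod 53)
51^2 ≡ 4 (mod 53)
51^4 ≡ 16 (mod 53)
51^13 ≡ 23 (mod 53)
51^26 ≡ 52 (mod 53)
51^52 ≡ 1 (mod 53) ✓
So ord_53(51) = 52.

52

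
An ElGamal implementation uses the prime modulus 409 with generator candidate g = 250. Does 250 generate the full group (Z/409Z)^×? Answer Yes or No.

No

φ(409) = 409 − 1 = 408 = 2^3 · 3 · 17.
Test 250^(408/q) mod 409 for each prime factor q of 408:
250^204 ≡ 1 (mod 409)  [q = 2: ≡ 1 ✗]
250^136 ≡ 355 (mod 409)  [q = 3: ≢ 1 ✓]
250^24 ≡ 5 (mod 409)  [q = 17: ≢ 1 ✓]
Since 250^204 ≡ 1, the order of 250 divides 204 < 408, so 250 is not a primitive root.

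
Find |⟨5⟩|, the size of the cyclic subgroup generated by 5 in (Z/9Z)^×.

6

Since 5 ∈ (Z/9Z)^×, its order divides φ(9) = φ(3^2) = 3·(3−1) = 6 = 2 · 3.
Divisors of 6: 1, 2, 3, 6.
Check 5^d mod 9 for each divisor in increasing order:
5^1 ≡ 5
5^2 ≡ 7
5^3 ≡ 8
5^6 ≡ 1
Therefore the multiplicative order of 5 modulo 9 is 6.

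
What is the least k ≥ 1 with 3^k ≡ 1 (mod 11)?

5

ord(3) | φ(11) = 11 − 1 = 10 = 2 · 5.
Divisors of 10: 1, 2, 5, 10.
Test each divisor d:
3^1 ≡ 3
3^2 ≡ 9
3^5 ≡ 1
So ord_11(3) = 5.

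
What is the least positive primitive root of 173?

2

φ(173) = 173 − 1 = 172 = 2^2 · 43.
g is a primitive root iff g^(172/q) ≢ 1 (mod 173) for each prime q ∈ {2, 43}.
g = 2: 2^86 ≡ 172; 2^4 ≡ 16 — none is 1, so 2 is a primitive root.
Hence the least primitive root of 173 is 2.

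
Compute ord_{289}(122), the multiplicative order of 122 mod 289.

272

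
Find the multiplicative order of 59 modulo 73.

Since 59 ∈ (Z/73Z)^×, its order divides φ(73) = 73 − 1 = 72 = 2^3 · 3^2.
Divisors of 72: 1, 2, 3, 4, 6, 8, 9, 12, 18, 24, 36, 72.
Test each divisor d:
59^1 ≡ 59
59^2 ≡ 50
59^3 ≡ 30
59^4 ≡ 18
59^6 ≡ 24
59^8 ≡ 32
59^9 ≡ 63
59^12 ≡ 65
59^18 ≡ 27
59^24 ≡ 64
59^36 ≡ 72
59^72 ≡ 1
Hence ord(59) = 72.

72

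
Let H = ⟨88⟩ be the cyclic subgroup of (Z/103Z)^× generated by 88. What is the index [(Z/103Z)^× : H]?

1

Since 88 ∈ (Z/103Z)^×, its order divides φ(103) = 103 − 1 = 102 = 2 · 3 · 17.
Divisors of 102: 1, 2, 3, 6, 17, 34, 51, 102.
Evaluate successive powers at the divisors of 102:
88^1 ≡ 88
88^2 ≡ 19
88^3 ≡ 24
88^6 ≡ 61
88^17 ≡ 57
88^34 ≡ 56
88^51 ≡ 102
88^102 ≡ 1
The order of 88 is 102, so the subgroup it generates has 102 elements.
Index = |(Z/103Z)^×| / |⟨88⟩| = 102 / 102 = 1.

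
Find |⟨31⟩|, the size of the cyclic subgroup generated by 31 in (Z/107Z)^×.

106

Since 31 ∈ (Z/107Z)^×, its order divides φ(107) = 107 − 1 = 106 = 2 · 53.
Divisors of 106: 1, 2, 53, 106.
Compute 31^d (mod 107) for the divisors d until we hit 1:
31^1 ≡ 31 (mod 107)
31^2 ≡ 105 (mod 107)
31^53 ≡ 106 (mod 107)
31^106 ≡ 1 (mod 107) ✓
Hence ord(31) = 106.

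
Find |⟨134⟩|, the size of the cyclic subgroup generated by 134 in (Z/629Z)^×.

Since 134 ∈ (Z/629Z)^×, its order divides φ(629) = φ(17·37) = (17−1)·(37−1) = 16·36 = 576 = 2^6 · 3^2.
Divisors of 576: 1, 2, 3, 4, 6, 8, 9, 12, 16, 18, 24, 32, 36, 48, 64, 72, 96, 144, 192, 288, 576.
Compute 134^d (mod 629) for the divisors d until we hit 1:
134^1 ≡ 134 (mod 629)
134^2 ≡ 344 (mod 629)
134^3 ≡ 179 (mod 629)
134^4 ≡ 84 (mod 629)
134^6 ≡ 591 (mod 629)
134^8 ≡ 137 (mod 629)
134^9 ≡ 117 (mod 629)
134^12 ≡ 186 (mod 629)
134^16 ≡ 528 (mod 629)
134^18 ≡ 480 (mod 629)
134^24 ≡ 1 (mod 629) ✓
Therefore the multiplicative order of 134 modulo 629 is 24.

24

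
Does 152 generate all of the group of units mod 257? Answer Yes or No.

φ(257) = 257 − 1 = 256 = 2^8.
Test 152^(256/q) mod 257 for each prime factor q of 256:
152^128 ≡ 256 (mod 257)  [q = 2: ≢ 1 ✓]
None equal 1, so ord_257(152) = 256: 152 is a primitive root.

Yes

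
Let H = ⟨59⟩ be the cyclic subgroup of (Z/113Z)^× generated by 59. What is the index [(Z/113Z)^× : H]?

Since 59 ∈ (Z/113Z)^×, its order divides φ(113) = 113 − 1 = 112 = 2^4 · 7.
Divisors of 112: 1, 2, 4, 7, 8, 14, 16, 28, 56, 112.
Compute 59^d (mod 113) for the divisors d until we hit 1:
59^1 ≡ 59 (mod 113)
59^2 ≡ 91 (mod 113)
59^4 ≡ 32 (mod 113)
59^7 ≡ 48 (mod 113)
59^8 ≡ 7 (mod 113)
59^14 ≡ 44 (mod 113)
59^16 ≡ 49 (mod 113)
59^28 ≡ 15 (mod 113)
59^56 ≡ 112 (mod 113)
59^112 ≡ 1 (mod 113) ✓
The order of 59 is 112, so the subgroup it generates has 112 elements.
[(Z/113Z)^× : ⟨59⟩] = 112/112 = 1.

1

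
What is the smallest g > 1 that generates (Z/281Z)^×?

3

φ(281) = 281 − 1 = 280 = 2^3 · 5 · 7.
g is a primitive root iff g^(280/q) ≢ 1 (mod 281) for each prime q ∈ {2, 5, 7}.
g = 2: 2^140 ≡ 1 — hits 1, so not a primitive root.
g = 3: 3^140 ≡ 280; 3^56 ≡ 86; 3^40 ≡ 249 — none is 1, so 3 is a primitive root.
So 3 is the smallest generator of (Z/281Z)^×.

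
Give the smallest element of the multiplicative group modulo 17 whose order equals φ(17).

φ(17) = 17 − 1 = 16 = 2^4.
Test candidates g = 2, 3, … against the prime factors q ∈ {2} of φ(17): g is a generator iff g^(16/q) ≢ 1 for every such q.
g = 2: 2^8 ≡ 1 — hits 1, so not a primitive root.
g = 3: 3^8 ≡ 16 — none is 1, so 3 is a primitive root.
So 3 is the smallest generator of (Z/17Z)^×.

3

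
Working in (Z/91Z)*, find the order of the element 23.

6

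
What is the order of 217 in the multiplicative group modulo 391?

44

By Lagrange's theorem, ord_391(217) divides φ(391) = φ(17·23) = (17−1)·(23−1) = 16·22 = 352 = 2^5 · 11.
Divisors of 352: 1, 2, 4, 8, 11, 16, 22, 32, 44, 88, 176, 352.
Check 217^d mod 391 for each divisor in increasing order:
217^1 ≡ 217
217^2 ≡ 169
217^4 ≡ 18
217^8 ≡ 324
217^11 ≡ 344
217^16 ≡ 188
217^22 ≡ 254
217^32 ≡ 154
217^44 ≡ 1
So ord_391(217) = 44.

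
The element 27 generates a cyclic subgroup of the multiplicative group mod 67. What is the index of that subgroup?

By Lagrange's theorem, ord_67(27) divides φ(67) = 67 − 1 = 66 = 2 · 3 · 11.
Divisors of 66: 1, 2, 3, 6, 11, 22, 33, 66.
Test each divisor d:
27^1 ≡ 27
27^2 ≡ 59
27^3 ≡ 52
27^6 ≡ 24
27^11 ≡ 66
27^22 ≡ 1
Thus |⟨27⟩| = ord(27) = 22.
[(Z/67Z)^× : ⟨27⟩] = 66/22 = 3.

3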